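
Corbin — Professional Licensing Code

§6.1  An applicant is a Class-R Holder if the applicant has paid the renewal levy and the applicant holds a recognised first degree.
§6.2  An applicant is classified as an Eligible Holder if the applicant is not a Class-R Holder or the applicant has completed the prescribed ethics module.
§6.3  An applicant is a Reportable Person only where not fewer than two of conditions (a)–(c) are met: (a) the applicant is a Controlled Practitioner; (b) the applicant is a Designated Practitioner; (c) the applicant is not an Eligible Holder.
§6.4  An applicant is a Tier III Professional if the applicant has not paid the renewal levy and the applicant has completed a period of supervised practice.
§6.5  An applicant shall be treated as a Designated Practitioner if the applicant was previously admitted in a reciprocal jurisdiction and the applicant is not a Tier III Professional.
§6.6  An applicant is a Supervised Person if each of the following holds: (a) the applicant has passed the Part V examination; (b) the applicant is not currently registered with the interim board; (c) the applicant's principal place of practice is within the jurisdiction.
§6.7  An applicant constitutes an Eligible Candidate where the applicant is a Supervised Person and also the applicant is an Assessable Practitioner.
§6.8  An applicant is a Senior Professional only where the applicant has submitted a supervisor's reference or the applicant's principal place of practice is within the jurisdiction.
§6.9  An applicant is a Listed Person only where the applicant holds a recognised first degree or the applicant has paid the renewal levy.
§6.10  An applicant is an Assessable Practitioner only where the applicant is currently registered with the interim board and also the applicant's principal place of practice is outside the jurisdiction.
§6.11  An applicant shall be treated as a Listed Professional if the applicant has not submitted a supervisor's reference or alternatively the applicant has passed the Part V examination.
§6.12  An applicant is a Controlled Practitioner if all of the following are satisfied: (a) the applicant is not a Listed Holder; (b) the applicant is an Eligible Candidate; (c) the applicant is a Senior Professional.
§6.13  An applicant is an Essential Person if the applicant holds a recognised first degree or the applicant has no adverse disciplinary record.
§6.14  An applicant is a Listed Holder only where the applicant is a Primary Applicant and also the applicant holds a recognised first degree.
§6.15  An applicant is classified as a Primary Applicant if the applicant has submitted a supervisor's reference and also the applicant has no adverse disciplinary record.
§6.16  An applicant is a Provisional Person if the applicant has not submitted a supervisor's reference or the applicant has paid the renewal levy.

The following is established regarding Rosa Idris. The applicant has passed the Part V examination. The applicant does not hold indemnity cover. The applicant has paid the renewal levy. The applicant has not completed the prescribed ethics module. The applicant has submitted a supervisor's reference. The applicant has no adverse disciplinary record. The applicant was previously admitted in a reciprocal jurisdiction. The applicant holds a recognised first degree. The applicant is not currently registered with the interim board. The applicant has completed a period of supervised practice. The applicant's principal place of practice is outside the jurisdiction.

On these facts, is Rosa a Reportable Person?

§6.15 — Primary Applicant: [the applicant has submitted a supervisor's reference? yes] AND [the applicant has no adverse disciplinary record? yes] → satisfied.
§6.14 — Listed Holder: [Primary Applicant (§6.15)? yes] AND [the applicant holds a recognised first degree? yes] → satisfied.
§6.6 — Supervised Person: [the applicant has passed the Part V examination? yes] AND [the applicant is not currently registered with the interim board? yes] AND [the applicant's principal place of practice is within the jurisdiction? no] → not satisfied.
§6.10 — Assessable Practitioner: [the applicant is currently registered with the interim board? no] AND [the applicant's principal place of practice is outside the jurisdiction? yes] → not satisfied.
§6.7 — Eligible Candidate: [Supervised Person (§6.6)? no] AND [Assessable Practitioner (§6.10)? no] → not satisfied.
§6.8 — Senior Professional: [the applicant has submitted a supervisor's reference? yes] OR [the applicant's principal place of practice is within the jurisdiction? no] → satisfied.
§6.12 — Controlled Practitioner: [not a Listed Holder (§6.14)? no] AND [Eligible Candidate (§6.7)? no] AND [Senior Professional (§6.8)? yes] → not satisfied.
§6.4 — Tier III Professional: [the applicant has not paid the renewal levy? no] AND [the applicant has completed a period of supervised practice? yes] → not satisfied.
§6.5 — Designated Practitioner: [the applicant was previously admitted in a reciprocal jurisdiction? yes] AND [not a Tier III Professional (§6.4)? yes] → satisfied.
§6.1 — Class-R Holder: [the applicant has paid the renewal levy? yes] AND [the applicant holds a recognised first degree? yes] → satisfied.
§6.2 — Eligible Holder: [not a Class-R Holder (§6.1)? no] OR [the applicant has completed the prescribed ethics module? no] → not satisfied.
§6.3 — Reportable Person: Controlled Practitioner (§6.12)? no; Designated Practitioner (§6.5)? yes; not an Eligible Holder (§6.2)? yes — 2 of 3 hold (need ≥2) → satisfied.

Yes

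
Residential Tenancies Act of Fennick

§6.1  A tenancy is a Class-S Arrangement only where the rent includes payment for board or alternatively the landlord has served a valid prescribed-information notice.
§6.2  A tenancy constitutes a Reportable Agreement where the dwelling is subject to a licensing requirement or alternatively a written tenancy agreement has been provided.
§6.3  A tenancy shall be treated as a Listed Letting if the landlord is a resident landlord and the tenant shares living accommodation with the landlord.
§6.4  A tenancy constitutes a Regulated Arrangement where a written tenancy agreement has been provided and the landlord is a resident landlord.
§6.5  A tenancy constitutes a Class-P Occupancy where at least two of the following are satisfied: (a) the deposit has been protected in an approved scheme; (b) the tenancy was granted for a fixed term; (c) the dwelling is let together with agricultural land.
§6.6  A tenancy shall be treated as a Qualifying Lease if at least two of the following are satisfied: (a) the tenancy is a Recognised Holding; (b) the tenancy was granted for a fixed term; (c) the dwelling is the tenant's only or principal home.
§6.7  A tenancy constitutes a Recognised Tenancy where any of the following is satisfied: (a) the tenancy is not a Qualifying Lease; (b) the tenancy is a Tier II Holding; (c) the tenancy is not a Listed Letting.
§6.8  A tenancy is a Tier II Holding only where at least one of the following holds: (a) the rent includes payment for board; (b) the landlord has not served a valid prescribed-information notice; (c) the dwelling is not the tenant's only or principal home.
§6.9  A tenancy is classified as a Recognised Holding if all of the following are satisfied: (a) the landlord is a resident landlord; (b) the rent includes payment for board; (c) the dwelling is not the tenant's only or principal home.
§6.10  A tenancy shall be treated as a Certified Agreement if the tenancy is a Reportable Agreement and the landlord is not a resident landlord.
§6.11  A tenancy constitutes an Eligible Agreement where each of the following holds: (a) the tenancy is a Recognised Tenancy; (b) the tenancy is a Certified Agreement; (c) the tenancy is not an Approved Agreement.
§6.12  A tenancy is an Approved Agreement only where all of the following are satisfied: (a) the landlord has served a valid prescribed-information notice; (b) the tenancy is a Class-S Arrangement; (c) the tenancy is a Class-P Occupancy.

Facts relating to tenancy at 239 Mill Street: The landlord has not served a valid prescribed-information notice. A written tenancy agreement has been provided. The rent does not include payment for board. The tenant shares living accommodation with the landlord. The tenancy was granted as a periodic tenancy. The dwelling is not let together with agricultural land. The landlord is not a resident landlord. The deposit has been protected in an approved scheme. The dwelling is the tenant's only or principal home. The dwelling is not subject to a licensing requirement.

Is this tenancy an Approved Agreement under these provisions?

§6.1 — Class-S Arrangement: [the rent includes payment for board? no] OR [the landlord has served a valid prescribed-information notice? no] → not satisfied.
§6.5 — Class-P Occupancy: the deposit has been protected in an approved scheme? yes; the tenancy was granted for a fixed term? no; the dwelling is let together with agricultural land? no — 1 of 3 hold (need ≥2) → not satisfied.
§6.12 — Approved Agreement: [the landlord has served a valid prescribed-information notice? no] AND [Class-S Arrangement (§6.1)? no] AND [Class-P Occupancy (§6.5)? no] → not satisfied.

No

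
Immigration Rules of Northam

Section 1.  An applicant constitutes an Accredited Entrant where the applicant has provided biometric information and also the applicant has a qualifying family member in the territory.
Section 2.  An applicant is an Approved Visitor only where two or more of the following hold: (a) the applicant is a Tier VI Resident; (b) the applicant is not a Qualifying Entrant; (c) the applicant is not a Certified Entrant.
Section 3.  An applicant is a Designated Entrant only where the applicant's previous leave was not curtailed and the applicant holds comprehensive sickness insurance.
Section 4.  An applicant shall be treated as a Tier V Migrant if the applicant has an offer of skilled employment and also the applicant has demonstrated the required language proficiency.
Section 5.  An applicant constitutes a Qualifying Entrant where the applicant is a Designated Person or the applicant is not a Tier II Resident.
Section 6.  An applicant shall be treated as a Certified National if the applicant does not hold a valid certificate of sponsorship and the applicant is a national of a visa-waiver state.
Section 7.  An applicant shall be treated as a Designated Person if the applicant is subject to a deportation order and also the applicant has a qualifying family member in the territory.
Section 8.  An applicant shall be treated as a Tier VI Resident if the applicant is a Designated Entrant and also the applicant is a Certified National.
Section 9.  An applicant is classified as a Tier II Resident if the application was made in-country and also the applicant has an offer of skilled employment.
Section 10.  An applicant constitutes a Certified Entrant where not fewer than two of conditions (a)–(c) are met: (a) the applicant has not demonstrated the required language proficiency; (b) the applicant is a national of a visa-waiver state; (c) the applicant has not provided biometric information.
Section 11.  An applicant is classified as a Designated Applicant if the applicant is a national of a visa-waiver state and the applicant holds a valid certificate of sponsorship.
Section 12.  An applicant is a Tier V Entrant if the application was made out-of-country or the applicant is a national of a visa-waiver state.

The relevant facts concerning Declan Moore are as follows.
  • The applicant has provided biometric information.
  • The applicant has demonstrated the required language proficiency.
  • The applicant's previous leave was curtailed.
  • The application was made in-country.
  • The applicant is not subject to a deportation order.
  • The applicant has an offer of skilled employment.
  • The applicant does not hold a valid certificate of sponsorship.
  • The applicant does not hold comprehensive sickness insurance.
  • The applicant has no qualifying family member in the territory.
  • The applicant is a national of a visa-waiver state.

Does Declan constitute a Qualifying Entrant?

No

section 7 — Designated Person: [the applicant is subject to a deportation order? no] AND [the applicant has a qualifying family member in the territory? no] → not satisfied.
section 9 — Tier II Resident: [the application was made in-country? yes] AND [the applicant has an offer of skilled employment? yes] → satisfied.
section 5 — Qualifying Entrant: [Designated Person (section 7)? no] OR [not a Tier II Resident (section 9)? no] → not satisfied.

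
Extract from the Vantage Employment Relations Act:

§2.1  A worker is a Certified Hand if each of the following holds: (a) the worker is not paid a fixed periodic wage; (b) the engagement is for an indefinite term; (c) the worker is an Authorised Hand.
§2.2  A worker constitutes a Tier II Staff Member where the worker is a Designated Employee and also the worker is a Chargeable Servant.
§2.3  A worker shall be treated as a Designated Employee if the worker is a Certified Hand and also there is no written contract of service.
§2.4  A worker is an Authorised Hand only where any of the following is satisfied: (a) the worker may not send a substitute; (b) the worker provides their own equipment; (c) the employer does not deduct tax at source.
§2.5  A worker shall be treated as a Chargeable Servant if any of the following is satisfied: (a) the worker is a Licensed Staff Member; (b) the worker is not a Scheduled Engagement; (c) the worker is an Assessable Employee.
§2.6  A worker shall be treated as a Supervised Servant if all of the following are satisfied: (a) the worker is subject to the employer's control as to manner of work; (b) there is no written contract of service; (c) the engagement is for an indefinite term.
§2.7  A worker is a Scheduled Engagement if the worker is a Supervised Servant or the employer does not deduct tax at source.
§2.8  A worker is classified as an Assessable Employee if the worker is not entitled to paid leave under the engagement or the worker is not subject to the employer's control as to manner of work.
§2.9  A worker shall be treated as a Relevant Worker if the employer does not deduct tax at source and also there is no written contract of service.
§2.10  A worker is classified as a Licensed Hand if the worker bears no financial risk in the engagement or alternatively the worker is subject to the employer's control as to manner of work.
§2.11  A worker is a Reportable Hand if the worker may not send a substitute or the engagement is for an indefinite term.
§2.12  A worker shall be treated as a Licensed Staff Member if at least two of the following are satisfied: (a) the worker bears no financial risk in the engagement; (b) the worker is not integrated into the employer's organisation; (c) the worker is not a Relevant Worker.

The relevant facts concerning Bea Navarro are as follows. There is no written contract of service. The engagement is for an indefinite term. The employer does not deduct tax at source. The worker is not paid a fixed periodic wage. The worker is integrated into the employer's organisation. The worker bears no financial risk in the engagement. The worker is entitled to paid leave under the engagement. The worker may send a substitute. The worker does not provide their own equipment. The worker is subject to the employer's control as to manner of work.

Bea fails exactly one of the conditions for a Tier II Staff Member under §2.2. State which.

Chargeable Servant

Under §2.4: the worker may not send a substitute? no; or the worker provides their own equipment? no; or the employer does not deduct tax at source? yes. So the worker is an Authorised Hand.
Under §2.1: the worker is not paid a fixed periodic wage? yes; and the engagement is for an indefinite term? yes; and Authorised Hand (§2.4)? yes. So the worker is a Certified Hand.
Under §2.3: Certified Hand (§2.1)? yes; and there is no written contract of service? yes. So the worker is a Designated Employee.
Under §2.9: the employer does not deduct tax at source? yes; and there is no written contract of service? yes. So the worker is a Relevant Worker.
Under §2.12: the worker bears no financial risk in the engagement? yes; the worker is not integrated into the employer's organisation? no; not a Relevant Worker (§2.9)? no — 1 of 3 hold (need ≥2) → not satisfied.
Under §2.6: the worker is subject to the employer's control as to manner of work? yes; and there is no written contract of service? yes; and the engagement is for an indefinite term? yes. So the worker is a Supervised Servant.
Under §2.7: Supervised Servant (§2.6)? yes; or the employer does not deduct tax at source? yes. So the worker is a Scheduled Engagement.
Under §2.8: the worker is not entitled to paid leave under the engagement? no; or the worker is not subject to the employer's control as to manner of work? no. So the worker is not an Assessable Employee.
Under §2.5: Licensed Staff Member (§2.12)? no; or not a Scheduled Engagement (§2.7)? no; or Assessable Employee (§2.8)? no. So the worker is not a Chargeable Servant.
Under §2.2: Designated Employee (§2.3)? yes; and Chargeable Servant (§2.5)? no. So the worker is not a Tier II Staff Member.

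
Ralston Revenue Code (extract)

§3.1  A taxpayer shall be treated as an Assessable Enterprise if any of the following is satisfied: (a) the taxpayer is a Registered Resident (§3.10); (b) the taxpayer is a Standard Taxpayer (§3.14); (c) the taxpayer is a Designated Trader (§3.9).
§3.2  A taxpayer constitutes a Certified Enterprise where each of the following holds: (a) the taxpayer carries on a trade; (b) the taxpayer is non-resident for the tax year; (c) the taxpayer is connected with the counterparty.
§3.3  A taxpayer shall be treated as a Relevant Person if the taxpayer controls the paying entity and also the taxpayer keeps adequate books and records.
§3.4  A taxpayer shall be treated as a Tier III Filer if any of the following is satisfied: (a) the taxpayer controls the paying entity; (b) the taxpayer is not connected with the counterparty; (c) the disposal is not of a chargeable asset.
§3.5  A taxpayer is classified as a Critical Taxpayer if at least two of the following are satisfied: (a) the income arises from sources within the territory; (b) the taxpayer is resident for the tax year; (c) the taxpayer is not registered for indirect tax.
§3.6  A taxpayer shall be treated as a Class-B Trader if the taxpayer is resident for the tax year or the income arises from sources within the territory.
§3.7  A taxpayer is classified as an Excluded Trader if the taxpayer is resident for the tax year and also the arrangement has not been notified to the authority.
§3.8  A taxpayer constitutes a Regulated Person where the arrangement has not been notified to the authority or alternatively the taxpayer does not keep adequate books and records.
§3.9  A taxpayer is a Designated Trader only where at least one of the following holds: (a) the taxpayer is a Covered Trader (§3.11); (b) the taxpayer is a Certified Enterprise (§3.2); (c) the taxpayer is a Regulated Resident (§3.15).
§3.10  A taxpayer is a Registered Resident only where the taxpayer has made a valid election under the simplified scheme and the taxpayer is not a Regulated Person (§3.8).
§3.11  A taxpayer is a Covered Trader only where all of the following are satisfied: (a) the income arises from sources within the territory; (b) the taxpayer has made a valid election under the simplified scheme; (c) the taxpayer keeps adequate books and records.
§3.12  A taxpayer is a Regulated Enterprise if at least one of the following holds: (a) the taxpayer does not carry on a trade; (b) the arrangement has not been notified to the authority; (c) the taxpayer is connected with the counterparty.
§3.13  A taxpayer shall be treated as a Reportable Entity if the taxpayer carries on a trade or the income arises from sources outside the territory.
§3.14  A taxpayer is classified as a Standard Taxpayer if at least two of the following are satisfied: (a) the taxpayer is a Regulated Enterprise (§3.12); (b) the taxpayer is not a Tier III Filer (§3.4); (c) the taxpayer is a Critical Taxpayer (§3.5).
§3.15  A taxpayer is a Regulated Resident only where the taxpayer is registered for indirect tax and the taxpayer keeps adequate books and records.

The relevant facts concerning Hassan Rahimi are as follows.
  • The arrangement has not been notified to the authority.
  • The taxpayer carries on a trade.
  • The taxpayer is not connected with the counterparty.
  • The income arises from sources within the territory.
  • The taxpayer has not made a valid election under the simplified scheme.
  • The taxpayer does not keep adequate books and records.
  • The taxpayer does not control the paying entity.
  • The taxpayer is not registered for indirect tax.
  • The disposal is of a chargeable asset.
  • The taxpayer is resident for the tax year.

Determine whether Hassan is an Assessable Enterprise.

Yes

§3.8 — Regulated Person: [the arrangement has not been notified to the authority? yes] OR [the taxpayer does not keep adequate books and records? yes] → satisfied.
§3.10 — Registered Resident: [the taxpayer has made a valid election under the simplified scheme? no] AND [not a Regulated Person (§3.8)? no] → not satisfied.
§3.12 — Regulated Enterprise: [the taxpayer does not carry on a trade? no] OR [the arrangement has not been notified to the authority? yes] OR [the taxpayer is connected with the counterparty? no] → satisfied.
§3.4 — Tier III Filer: [the taxpayer controls the paying entity? no] OR [the taxpayer is not connected with the counterparty? yes] OR [the disposal is not of a chargeable asset? no] → satisfied.
§3.5 — Critical Taxpayer: the income arises from sources within the territory? yes; the taxpayer is resident for the tax year? yes; the taxpayer is not registered for indirect tax? yes — 3 of 3 hold (need ≥2) → satisfied.
§3.14 — Standard Taxpayer: Regulated Enterprise (§3.12)? yes; not a Tier III Filer (§3.4)? no; Critical Taxpayer (§3.5)? yes — 2 of 3 hold (need ≥2) → satisfied.
§3.11 — Covered Trader: [the income arises from sources within the territory? yes] AND [the taxpayer has made a valid election under the simplified scheme? no] AND [the taxpayer keeps adequate books and records? no] → not satisfied.
§3.2 — Certified Enterprise: [the taxpayer carries on a trade? yes] AND [the taxpayer is non-resident for the tax year? no] AND [the taxpayer is connected with the counterparty? no] → not satisfied.
§3.15 — Regulated Resident: [the taxpayer is registered for indirect tax? no] AND [the taxpayer keeps adequate books and records? no] → not satisfied.
§3.9 — Designated Trader: [Covered Trader (§3.11)? no] OR [Certified Enterprise (§3.2)? no] OR [Regulated Resident (§3.15)? no] → not satisfied.
§3.1 — Assessable Enterprise: [Registered Resident (§3.10)? no] OR [Standard Taxpayer (§3.14)? yes] OR [Designated Trader (§3.9)? no] → satisfied.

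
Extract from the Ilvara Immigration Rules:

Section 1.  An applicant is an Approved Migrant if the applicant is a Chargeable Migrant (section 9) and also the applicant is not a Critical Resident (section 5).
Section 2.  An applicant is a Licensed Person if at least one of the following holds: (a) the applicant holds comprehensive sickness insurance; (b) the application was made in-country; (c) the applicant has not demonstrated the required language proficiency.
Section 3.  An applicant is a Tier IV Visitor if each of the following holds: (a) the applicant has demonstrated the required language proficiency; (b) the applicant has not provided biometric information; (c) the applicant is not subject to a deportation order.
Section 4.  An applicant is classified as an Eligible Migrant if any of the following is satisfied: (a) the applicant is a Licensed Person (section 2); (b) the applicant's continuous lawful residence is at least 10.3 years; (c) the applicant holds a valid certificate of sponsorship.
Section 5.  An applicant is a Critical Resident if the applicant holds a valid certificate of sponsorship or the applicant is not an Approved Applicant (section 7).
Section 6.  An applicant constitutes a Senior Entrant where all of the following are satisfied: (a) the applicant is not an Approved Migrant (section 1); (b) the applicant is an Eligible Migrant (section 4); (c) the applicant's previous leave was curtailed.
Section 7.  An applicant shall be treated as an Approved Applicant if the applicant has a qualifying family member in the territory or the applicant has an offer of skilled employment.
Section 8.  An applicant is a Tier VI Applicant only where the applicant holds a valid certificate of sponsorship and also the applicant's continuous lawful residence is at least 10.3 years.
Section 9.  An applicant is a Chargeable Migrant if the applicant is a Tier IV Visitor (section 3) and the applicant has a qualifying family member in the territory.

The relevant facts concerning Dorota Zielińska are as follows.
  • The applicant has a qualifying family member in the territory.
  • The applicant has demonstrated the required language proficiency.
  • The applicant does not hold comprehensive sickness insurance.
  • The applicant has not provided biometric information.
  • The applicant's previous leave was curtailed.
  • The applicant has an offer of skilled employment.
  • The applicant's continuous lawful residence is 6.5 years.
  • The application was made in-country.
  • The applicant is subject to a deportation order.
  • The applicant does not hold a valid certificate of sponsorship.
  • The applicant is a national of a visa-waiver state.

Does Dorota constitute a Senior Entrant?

Under section 3: the applicant has demonstrated the required language proficiency? yes; and the applicant has not provided biometric information? yes; and the applicant is not subject to a deportation order? no. So the applicant is not a Tier IV Visitor.
Under section 9: Tier IV Visitor (section 3)? no; and the applicant has a qualifying family member in the territory? yes. So the applicant is not a Chargeable Migrant.
Under section 7: the applicant has a qualifying family member in the territory? yes; or the applicant has an offer of skilled employment? yes. So the applicant is an Approved Applicant.
Under section 5: the applicant holds a valid certificate of sponsorship? no; or not an Approved Applicant (section 7)? no. So the applicant is not a Critical Resident.
Under section 1: Chargeable Migrant (section 9)? no; and not a Critical Resident (section 5)? yes. So the applicant is not an Approved Migrant.
Under section 2: the applicant holds comprehensive sickness insurance? no; or the application was made in-country? yes; or the applicant has not demonstrated the required language proficiency? no. So the applicant is a Licensed Person.
Under section 4: Licensed Person (section 2)? yes; or applicant's continuous lawful residence: 6.5 years ≥ 10.3 years? no; or the applicant holds a valid certificate of sponsorship? no. So the applicant is an Eligible Migrant.
Under section 6: not an Approved Migrant (section 1)? yes; and Eligible Migrant (section 4)? yes; and the applicant's previous leave was curtailed? yes. So the applicant is a Senior Entrant.

Yes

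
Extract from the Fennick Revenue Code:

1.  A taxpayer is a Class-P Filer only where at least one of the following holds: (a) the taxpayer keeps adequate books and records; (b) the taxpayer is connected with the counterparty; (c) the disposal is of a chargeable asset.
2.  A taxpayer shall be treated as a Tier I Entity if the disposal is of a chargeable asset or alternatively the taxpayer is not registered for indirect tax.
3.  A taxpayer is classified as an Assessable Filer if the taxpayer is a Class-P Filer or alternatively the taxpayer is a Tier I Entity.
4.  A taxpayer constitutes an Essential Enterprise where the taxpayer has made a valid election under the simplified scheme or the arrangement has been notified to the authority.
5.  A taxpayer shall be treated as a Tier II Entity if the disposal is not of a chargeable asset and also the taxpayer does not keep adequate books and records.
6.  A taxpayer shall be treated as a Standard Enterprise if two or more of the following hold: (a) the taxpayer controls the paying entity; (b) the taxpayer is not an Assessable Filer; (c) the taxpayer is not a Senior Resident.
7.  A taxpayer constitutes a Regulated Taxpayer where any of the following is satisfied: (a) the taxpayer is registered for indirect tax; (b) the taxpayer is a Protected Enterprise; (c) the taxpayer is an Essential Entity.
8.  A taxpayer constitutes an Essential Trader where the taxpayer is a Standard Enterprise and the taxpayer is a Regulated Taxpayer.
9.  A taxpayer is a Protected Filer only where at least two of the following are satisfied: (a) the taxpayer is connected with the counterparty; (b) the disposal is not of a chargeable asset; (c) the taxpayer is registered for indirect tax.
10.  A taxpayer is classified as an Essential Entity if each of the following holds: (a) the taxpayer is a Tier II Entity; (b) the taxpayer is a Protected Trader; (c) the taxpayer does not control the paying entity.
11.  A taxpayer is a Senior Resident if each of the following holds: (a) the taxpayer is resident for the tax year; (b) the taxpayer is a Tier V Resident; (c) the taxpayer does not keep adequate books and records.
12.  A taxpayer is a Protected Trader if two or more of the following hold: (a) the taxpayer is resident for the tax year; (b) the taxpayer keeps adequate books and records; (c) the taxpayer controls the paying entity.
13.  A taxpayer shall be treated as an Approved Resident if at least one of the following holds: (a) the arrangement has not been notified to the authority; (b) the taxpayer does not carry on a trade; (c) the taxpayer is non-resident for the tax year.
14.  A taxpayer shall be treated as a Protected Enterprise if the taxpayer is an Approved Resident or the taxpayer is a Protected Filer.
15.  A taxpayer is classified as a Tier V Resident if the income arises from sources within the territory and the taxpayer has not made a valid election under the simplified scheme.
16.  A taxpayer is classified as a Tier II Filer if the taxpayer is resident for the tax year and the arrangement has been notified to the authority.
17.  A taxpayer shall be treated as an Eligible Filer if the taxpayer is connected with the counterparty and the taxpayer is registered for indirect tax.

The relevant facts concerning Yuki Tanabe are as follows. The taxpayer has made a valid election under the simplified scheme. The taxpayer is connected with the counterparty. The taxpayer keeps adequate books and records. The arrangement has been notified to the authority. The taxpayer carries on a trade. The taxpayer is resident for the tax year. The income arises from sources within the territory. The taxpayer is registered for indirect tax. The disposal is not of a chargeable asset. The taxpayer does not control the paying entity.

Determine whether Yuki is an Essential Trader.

paragraph 1 — Class-P Filer: [the taxpayer keeps adequate books and records? yes] OR [the taxpayer is connected with the counterparty? yes] OR [the disposal is of a chargeable asset? no] → satisfied.
paragraph 2 — Tier I Entity: [the disposal is of a chargeable asset? no] OR [the taxpayer is not registered for indirect tax? no] → not satisfied.
paragraph 3 — Assessable Filer: [Class-P Filer (paragraph 1)? yes] OR [Tier I Entity (paragraph 2)? no] → satisfied.
paragraph 15 — Tier V Resident: [the income arises from sources within the territory? yes] AND [the taxpayer has not made a valid election under the simplified scheme? no] → not satisfied.
paragraph 11 — Senior Resident: [the taxpayer is resident for the tax year? yes] AND [Tier V Resident (paragraph 15)? no] AND [the taxpayer does not keep adequate books and records? no] → not satisfied.
paragraph 6 — Standard Enterprise: the taxpayer controls the paying entity? no; not an Assessable Filer (paragraph 3)? no; not a Senior Resident (paragraph 11)? yes — 1 of 3 hold (need ≥2) → not satisfied.
paragraph 13 — Approved Resident: [the arrangement has not been notified to the authority? no] OR [the taxpayer does not carry on a trade? no] OR [the taxpayer is non-resident for the tax year? no] → not satisfied.
paragraph 9 — Protected Filer: the taxpayer is connected with the counterparty? yes; the disposal is not of a chargeable asset? yes; the taxpayer is registered for indirect tax? yes — 3 of 3 hold (need ≥2) → satisfied.
paragraph 14 — Protected Enterprise: [Approved Resident (paragraph 13)? no] OR [Protected Filer (paragraph 9)? yes] → satisfied.
paragraph 5 — Tier II Entity: [the disposal is not of a chargeable asset? yes] AND [the taxpayer does not keep adequate books and records? no] → not satisfied.
paragraph 12 — Protected Trader: the taxpayer is resident for the tax year? yes; the taxpayer keeps adequate books and records? yes; the taxpayer controls the paying entity? no — 2 of 3 hold (need ≥2) → satisfied.
paragraph 10 — Essential Entity: [Tier II Entity (paragraph 5)? no] AND [Protected Trader (paragraph 12)? yes] AND [the taxpayer does not control the paying entity? yes] → not satisfied.
paragraph 7 — Regulated Taxpayer: [the taxpayer is registered for indirect tax? yes] OR [Protected Enterprise (paragraph 14)? yes] OR [Essential Entity (paragraph 10)? no] → satisfied.
paragraph 8 — Essential Trader: [Standard Enterprise (paragraph 6)? no] AND [Regulated Taxpayer (paragraph 7)? yes] → not satisfied.

No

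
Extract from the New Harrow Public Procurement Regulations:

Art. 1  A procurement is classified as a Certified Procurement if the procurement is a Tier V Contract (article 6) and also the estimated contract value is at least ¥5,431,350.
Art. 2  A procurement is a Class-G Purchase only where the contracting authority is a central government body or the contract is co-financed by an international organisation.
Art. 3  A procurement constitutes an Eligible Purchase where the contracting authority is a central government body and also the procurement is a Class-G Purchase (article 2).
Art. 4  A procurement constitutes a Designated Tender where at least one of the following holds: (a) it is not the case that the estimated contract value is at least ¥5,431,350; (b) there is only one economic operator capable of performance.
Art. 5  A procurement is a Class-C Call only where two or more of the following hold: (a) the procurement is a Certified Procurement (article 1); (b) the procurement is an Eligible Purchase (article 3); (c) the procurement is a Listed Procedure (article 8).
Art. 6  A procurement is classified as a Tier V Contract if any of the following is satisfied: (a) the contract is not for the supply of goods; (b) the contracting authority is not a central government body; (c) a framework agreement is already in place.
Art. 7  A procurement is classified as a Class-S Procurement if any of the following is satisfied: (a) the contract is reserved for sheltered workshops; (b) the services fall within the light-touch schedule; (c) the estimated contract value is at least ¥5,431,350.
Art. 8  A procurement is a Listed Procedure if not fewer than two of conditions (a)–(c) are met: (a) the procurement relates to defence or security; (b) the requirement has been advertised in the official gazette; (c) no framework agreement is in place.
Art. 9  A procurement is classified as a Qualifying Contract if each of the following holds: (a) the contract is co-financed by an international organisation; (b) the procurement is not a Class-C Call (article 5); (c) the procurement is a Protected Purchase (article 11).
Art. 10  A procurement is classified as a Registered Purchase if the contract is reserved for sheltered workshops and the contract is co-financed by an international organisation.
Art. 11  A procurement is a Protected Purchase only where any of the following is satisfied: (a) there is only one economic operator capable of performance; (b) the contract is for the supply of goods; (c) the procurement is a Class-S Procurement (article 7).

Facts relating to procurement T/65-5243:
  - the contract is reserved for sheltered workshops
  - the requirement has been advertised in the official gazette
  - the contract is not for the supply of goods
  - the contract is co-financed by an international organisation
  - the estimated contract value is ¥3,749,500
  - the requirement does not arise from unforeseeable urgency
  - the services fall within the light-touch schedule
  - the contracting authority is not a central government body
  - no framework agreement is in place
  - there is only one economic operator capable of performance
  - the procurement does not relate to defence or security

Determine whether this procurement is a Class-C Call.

article 6 — Tier V Contract: [the contract is not for the supply of goods? yes] OR [the contracting authority is not a central government body? yes] OR [a framework agreement is already in place? no] → satisfied.
article 1 — Certified Procurement: [Tier V Contract (article 6)? yes] AND [estimated contract value: ¥3,749,500 ≥ ¥5,431,350? no] → not satisfied.
article 2 — Class-G Purchase: [the contracting authority is a central government body? no] OR [the contract is co-financed by an international organisation? yes] → satisfied.
article 3 — Eligible Purchase: [the contracting authority is a central government body? no] AND [Class-G Purchase (article 2)? yes] → not satisfied.
article 8 — Listed Procedure: the procurement relates to defence or security? no; the requirement has been advertised in the official gazette? yes; no framework agreement is in place? yes — 2 of 3 hold (need ≥2) → satisfied.
article 5 — Class-C Call: Certified Procurement (article 1)? no; Eligible Purchase (article 3)? no; Listed Procedure (article 8)? yes — 1 of 3 hold (need ≥2) → not satisfied.

No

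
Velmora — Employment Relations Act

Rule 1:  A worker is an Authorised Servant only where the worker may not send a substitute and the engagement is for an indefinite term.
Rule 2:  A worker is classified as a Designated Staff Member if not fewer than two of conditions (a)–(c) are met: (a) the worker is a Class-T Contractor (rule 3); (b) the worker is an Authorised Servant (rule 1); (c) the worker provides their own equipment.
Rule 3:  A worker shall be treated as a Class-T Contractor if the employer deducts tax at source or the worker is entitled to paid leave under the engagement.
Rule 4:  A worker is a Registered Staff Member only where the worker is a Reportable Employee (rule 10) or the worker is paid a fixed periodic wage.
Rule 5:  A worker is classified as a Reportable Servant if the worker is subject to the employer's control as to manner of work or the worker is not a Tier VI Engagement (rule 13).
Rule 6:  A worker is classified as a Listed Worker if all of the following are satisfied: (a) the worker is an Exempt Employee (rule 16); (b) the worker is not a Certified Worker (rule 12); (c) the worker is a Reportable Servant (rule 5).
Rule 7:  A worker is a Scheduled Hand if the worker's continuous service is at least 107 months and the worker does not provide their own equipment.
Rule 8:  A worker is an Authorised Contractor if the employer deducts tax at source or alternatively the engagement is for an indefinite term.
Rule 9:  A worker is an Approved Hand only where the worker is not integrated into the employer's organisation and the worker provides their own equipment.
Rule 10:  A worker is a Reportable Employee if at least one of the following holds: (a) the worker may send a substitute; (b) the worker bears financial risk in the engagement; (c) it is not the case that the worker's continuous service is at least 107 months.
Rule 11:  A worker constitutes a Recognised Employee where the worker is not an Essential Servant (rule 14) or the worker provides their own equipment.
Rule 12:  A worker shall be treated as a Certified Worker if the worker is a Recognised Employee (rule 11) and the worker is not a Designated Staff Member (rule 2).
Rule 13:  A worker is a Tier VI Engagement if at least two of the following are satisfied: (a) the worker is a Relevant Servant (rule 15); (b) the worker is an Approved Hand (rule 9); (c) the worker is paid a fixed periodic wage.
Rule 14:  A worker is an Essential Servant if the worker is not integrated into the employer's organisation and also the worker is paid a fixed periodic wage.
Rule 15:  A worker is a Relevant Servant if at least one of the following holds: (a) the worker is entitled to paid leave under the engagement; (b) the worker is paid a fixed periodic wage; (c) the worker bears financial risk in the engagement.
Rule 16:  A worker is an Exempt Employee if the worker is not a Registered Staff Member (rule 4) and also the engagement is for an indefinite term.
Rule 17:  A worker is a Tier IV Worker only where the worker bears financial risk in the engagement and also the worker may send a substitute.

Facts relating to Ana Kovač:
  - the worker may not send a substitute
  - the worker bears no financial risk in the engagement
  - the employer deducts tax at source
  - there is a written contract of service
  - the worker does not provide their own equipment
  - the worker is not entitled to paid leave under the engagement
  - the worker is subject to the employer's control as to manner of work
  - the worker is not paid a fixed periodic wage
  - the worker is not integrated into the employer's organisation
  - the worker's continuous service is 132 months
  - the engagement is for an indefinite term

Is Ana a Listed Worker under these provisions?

Yes

rule 10 — Reportable Employee: [the worker may send a substitute? no] OR [the worker bears financial risk in the engagement? no] OR [worker's continuous service: 132 months ≥ 107 months? yes, so negated condition no] → not satisfied.
rule 4 — Registered Staff Member: [Reportable Employee (rule 10)? no] OR [the worker is paid a fixed periodic wage? no] → not satisfied.
rule 16 — Exempt Employee: [not a Registered Staff Member (rule 4)? yes] AND [the engagement is for an indefinite term? yes] → satisfied.
rule 14 — Essential Servant: [the worker is not integrated into the employer's organisation? yes] AND [the worker is paid a fixed periodic wage? no] → not satisfied.
rule 11 — Recognised Employee: [not an Essential Servant (rule 14)? yes] OR [the worker provides their own equipment? no] → satisfied.
rule 3 — Class-T Contractor: [the employer deducts tax at source? yes] OR [the worker is entitled to paid leave under the engagement? no] → satisfied.
rule 1 — Authorised Servant: [the worker may not send a substitute? yes] AND [the engagement is for an indefinite term? yes] → satisfied.
rule 2 — Designated Staff Member: Class-T Contractor (rule 3)? yes; Authorised Servant (rule 1)? yes; the worker provides their own equipment? no — 2 of 3 hold (need ≥2) → satisfied.
rule 12 — Certified Worker: [Recognised Employee (rule 11)? yes] AND [not a Designated Staff Member (rule 2)? no] → not satisfied.
rule 15 — Relevant Servant: [the worker is entitled to paid leave under the engagement? no] OR [the worker is paid a fixed periodic wage? no] OR [the worker bears financial risk in the engagement? no] → not satisfied.
rule 9 — Approved Hand: [the worker is not integrated into the employer's organisation? yes] AND [the worker provides their own equipment? no] → not satisfied.
rule 13 — Tier VI Engagement: Relevant Servant (rule 15)? no; Approved Hand (rule 9)? no; the worker is paid a fixed periodic wage? no — 0 of 3 hold (need ≥2) → not satisfied.
rule 5 — Reportable Servant: [the worker is subject to the employer's control as to manner of work? yes] OR [not a Tier VI Engagement (rule 13)? yes] → satisfied.
rule 6 — Listed Worker: [Exempt Employee (rule 16)? yes] AND [not a Certified Worker (rule 12)? yes] AND [Reportable Servant (rule 5)? yes] → satisfied.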